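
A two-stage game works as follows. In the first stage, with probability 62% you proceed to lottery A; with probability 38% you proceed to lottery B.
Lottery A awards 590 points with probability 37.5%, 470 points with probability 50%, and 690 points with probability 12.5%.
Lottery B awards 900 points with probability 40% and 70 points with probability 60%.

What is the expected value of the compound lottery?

489.11 points

EV(A) = 0.375 × 590 + 0.5 × 470 + 0.125 × 690 = 221.25 + 235 + 86.25 = 542.5
EV(B) = 0.4 × 900 + 0.6 × 70 = 360 + 42 = 402
Overall = 0.62 × 542.5 + 0.38 × 402 = 336.35 + 152.76 = 489.11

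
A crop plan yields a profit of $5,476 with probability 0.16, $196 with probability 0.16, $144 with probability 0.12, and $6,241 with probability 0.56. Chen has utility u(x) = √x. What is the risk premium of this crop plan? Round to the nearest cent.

E[u] = 0.16·√5476 + 0.16·√196 + 0.12·√144 + 0.56·√6241 = 0.16·74 + 0.16·14 + 0.12·12 + 0.56·79 = 59.76
CE = (59.76)² = 3571.2576
Risk premium = EV − CE = 4419.76 − 3571.2576 = 848.5024

$848.50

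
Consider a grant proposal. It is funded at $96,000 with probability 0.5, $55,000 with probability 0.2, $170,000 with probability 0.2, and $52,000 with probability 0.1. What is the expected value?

$98,200

EV = 0.5 × 96000 + 0.2 × 55000 + 0.2 × 170000 + 0.1 × 52000 = 48000 + 11000 + 34000 + 5200 = 98200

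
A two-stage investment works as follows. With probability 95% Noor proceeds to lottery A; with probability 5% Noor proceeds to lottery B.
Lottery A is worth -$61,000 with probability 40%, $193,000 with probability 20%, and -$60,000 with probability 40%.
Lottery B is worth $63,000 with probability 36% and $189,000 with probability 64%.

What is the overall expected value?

-$2,128

EV(A) = 0.4 × (-61000) + 0.2 × 193000 + 0.4 × (-60000) = -24400 + 38600 − 24000 = -9800
EV(B) = 0.36 × 63000 + 0.64 × 189000 = 22680 + 120960 = 143640
Overall = 0.95 × (-9800) + 0.05 × 143640 = -9310 + 7182 = -2128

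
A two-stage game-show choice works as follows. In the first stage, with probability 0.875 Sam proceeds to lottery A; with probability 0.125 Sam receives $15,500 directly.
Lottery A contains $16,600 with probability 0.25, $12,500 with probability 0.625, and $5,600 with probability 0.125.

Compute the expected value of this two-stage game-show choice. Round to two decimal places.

EV(A) = 0.25 × 16600 + 0.625 × 12500 + 0.125 × 5600 = 4150 + 7812.5 + 700 = 12662.5
Branch B: 15500 (certain)
Overall = 0.875 × 12662.5 + 0.125 × 15500 = 11079.6875 + 1937.5 = 13017.1875

$13,017.19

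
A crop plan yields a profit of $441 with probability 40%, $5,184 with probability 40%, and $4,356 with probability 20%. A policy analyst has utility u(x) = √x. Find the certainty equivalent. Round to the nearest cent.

$2,540.16

E[u] = 0.4·√441 + 0.4·√5184 + 0.2·√4356 = 0.4·21 + 0.4·72 + 0.2·66 = 50.4
CE = (50.4)² = 2540.16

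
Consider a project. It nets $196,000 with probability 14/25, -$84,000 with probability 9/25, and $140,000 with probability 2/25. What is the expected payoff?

$90,720

EV = 14/25 × 196000 + 9/25 × (-84000) + 2/25 × 140000 = 109760 − 30240 + 11200 = 90720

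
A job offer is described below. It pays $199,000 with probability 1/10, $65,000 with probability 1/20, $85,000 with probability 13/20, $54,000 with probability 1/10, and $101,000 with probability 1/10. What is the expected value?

EV = 1/10 × 199000 + 1/20 × 65000 + 13/20 × 85000 + 1/10 × 54000 + 1/10 × 101000 = 19900 + 3250 + 55250 + 5400 + 10100 = 93900

$93,900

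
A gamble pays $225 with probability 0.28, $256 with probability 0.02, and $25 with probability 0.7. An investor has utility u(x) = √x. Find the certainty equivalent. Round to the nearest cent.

$64.32

E[u] = 0.28·√225 + 0.02·√256 + 0.7·√25 = 0.28·15 + 0.02·16 + 0.7·5 = 8.02
CE = (8.02)² = 64.3204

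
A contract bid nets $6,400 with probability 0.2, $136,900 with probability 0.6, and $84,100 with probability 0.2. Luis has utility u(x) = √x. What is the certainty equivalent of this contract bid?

$87,616

E[u] = 0.2·√6400 + 0.6·√136900 + 0.2·√84100 = 0.2·80 + 0.6·370 + 0.2·290 = 296
CE = (296)² = 87616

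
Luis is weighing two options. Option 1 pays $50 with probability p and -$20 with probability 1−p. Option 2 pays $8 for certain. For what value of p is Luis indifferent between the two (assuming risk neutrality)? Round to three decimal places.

p = 0.400

p·50 + (1−p)·(-20) = 8
70p − 20 = 8
p = (8 + 20) / 70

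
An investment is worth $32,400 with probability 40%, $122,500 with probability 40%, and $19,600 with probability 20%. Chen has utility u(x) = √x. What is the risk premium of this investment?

E[u] = 0.4·√32400 + 0.4·√122500 + 0.2·√19600 = 0.4·180 + 0.4·350 + 0.2·140 = 240
CE = (240)² = 57600
Risk premium = EV − CE = 65880 − 57600 = 8280

$8,280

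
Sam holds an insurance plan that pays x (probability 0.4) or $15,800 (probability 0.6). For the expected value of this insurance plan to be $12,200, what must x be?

0.4·x + 0.6·15800 = 12200
0.4·x = 12200 − 9480 = 2720
x = 2720 / 0.4 = 6800

x = $6,800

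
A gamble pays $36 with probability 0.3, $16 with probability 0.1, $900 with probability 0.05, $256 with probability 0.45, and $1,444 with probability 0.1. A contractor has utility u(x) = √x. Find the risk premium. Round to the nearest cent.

E[u] = 0.3·√36 + 0.1·√16 + 0.05·√900 + 0.45·√256 + 0.1·√1444 = 0.3·6 + 0.1·4 + 0.05·30 + 0.45·16 + 0.1·38 = 14.7
CE = (14.7)² = 216.09
Risk premium = EV − CE = 317 − 216.09 = 100.91

$100.91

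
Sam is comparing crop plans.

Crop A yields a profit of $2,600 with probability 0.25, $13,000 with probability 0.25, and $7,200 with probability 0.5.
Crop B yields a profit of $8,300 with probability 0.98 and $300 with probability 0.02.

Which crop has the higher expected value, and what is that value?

Crop B ($8,140)

Crop A = 0.25 × 2600 + 0.25 × 13000 + 0.5 × 7200 = 650 + 3250 + 3600 = 7500
Crop B = 0.98 × 8300 + 0.02 × 300 = 8134 + 6 = 8140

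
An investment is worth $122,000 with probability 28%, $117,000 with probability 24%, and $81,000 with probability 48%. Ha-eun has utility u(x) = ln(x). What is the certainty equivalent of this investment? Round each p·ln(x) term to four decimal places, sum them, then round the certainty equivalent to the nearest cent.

E[u] = 0.28·ln(122000) + 0.24·ln(117000) + 0.48·ln(81000) = 3.2793 + 2.8008 + 5.4251 = 11.5052
CE = e^11.5052 ≈ 99230.43

$99,230.43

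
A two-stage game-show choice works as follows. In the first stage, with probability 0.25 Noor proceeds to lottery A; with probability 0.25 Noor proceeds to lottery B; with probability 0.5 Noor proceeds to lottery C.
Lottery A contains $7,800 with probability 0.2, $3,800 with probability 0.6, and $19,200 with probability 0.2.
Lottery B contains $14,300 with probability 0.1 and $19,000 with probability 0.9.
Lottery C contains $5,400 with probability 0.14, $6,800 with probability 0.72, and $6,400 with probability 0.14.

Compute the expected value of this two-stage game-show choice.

$9,826.50

EV(A) = 0.2 × 7800 + 0.6 × 3800 + 0.2 × 19200 = 1560 + 2280 + 3840 = 7680
EV(B) = 0.1 × 14300 + 0.9 × 19000 = 1430 + 17100 = 18530
EV(C) = 0.14 × 5400 + 0.72 × 6800 + 0.14 × 6400 = 756 + 4896 + 896 = 6548
Overall = 0.25 × 7680 + 0.25 × 18530 + 0.5 × 6548 = 1920 + 4632.5 + 3274 = 9826.5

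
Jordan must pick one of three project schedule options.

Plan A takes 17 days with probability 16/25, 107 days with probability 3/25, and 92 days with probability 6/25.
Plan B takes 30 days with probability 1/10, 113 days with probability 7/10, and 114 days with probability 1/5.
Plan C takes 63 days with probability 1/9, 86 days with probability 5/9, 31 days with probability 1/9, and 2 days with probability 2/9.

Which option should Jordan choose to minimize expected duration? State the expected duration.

Plan A = 16/25 × 17 + 3/25 × 107 + 6/25 × 92 = 10.88 + 12.84 + 22.08 = 45.8
Plan B = 1/10 × 30 + 7/10 × 113 + 1/5 × 114 = 3 + 79.1 + 22.8 = 104.9
Plan C = 1/9 × 63 + 5/9 × 86 + 1/9 × 31 + 2/9 × 2 = 7 + 47.7778 + 3.4444 + 0.4444 = 58.6667

Plan A (45.8 days)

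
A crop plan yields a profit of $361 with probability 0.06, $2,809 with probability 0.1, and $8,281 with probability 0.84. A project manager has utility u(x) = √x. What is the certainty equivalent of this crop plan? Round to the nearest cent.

$6,869.09

E[u] = 0.06·√361 + 0.1·√2809 + 0.84·√8281 = 0.06·19 + 0.1·53 + 0.84·91 = 82.88
CE = (82.88)² = 6869.0944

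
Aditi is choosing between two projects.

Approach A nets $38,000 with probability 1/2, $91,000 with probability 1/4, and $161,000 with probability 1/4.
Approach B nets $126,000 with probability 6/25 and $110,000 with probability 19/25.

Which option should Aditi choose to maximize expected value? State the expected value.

Approach B ($113,840)

Approach A = 1/2 × 38000 + 1/4 × 91000 + 1/4 × 161000 = 19000 + 22750 + 40250 = 82000
Approach B = 6/25 × 126000 + 19/25 × 110000 = 30240 + 83600 = 113840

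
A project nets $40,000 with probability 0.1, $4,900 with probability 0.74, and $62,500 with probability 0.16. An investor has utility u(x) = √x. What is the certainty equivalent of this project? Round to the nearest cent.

$12,499.24

E[u] = 0.1·√40000 + 0.74·√4900 + 0.16·√62500 = 0.1·200 + 0.74·70 + 0.16·250 = 111.8
CE = (111.8)² = 12499.24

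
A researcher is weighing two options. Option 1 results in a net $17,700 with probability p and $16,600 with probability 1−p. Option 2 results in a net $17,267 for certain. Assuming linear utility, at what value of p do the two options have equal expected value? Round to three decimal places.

p = 0.606

p·17700 + (1−p)·16600 = 17267
1100p + 16600 = 17267
p = (17267 − 16600) / 1100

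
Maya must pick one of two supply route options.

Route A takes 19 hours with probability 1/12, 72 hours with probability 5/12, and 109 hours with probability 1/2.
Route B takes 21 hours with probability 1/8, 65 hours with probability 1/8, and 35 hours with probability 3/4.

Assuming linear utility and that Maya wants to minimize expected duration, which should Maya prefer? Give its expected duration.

Route B (37 hours)

Route A = 1/12 × 19 + 5/12 × 72 + 1/2 × 109 = 1.5833 + 30 + 54.5 = 86.0833
Route B = 1/8 × 21 + 1/8 × 65 + 3/4 × 35 = 2.625 + 8.125 + 26.25 = 37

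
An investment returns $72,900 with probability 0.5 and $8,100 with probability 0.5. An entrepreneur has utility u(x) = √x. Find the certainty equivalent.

E[u] = 0.5·√72900 + 0.5·√8100 = 0.5·270 + 0.5·90 = 180
CE = (180)² = 32400

$32,400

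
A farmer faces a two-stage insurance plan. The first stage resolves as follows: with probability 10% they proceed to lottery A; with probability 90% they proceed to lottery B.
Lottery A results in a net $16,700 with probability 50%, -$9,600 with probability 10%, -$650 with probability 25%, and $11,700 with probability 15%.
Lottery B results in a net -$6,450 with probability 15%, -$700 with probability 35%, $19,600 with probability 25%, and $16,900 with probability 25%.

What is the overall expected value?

$8,019.50

EV(A) = 0.5 × 16700 + 0.1 × (-9600) + 0.25 × (-650) + 0.15 × 11700 = 8350 − 960 − 162.5 + 1755 = 8982.5
EV(B) = 0.15 × (-6450) + 0.35 × (-700) + 0.25 × 19600 + 0.25 × 16900 = -967.5 − 245 + 4900 + 4225 = 7912.5
Overall = 0.1 × 8982.5 + 0.9 × 7912.5 = 898.25 + 7121.25 = 8019.5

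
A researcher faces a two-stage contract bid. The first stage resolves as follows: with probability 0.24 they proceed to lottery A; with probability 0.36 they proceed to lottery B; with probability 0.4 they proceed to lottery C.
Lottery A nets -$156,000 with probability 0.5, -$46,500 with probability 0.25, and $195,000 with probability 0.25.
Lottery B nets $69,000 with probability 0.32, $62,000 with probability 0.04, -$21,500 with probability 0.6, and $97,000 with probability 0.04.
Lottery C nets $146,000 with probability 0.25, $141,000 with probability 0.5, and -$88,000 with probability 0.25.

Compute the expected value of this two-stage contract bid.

EV(A) = 0.5 × (-156000) + 0.25 × (-46500) + 0.25 × 195000 = -78000 − 11625 + 48750 = -40875
EV(B) = 0.32 × 69000 + 0.04 × 62000 + 0.6 × (-21500) + 0.04 × 97000 = 22080 + 2480 − 12900 + 3880 = 15540
EV(C) = 0.25 × 146000 + 0.5 × 141000 + 0.25 × (-88000) = 36500 + 70500 − 22000 = 85000
Overall = 0.24 × (-40875) + 0.36 × 15540 + 0.4 × 85000 = -9810 + 5594.4 + 34000 = 29784.4

$29,784.40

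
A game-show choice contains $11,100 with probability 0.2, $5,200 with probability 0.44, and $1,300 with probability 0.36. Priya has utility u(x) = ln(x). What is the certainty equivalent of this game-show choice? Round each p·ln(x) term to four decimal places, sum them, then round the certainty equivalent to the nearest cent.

E[u] = 0.2·ln(11100) + 0.44·ln(5200) + 0.36·ln(1300) = 1.8629 + 3.7648 + 2.5812 = 8.2089
CE = e^8.2089 ≈ 3673.50

$3,673.50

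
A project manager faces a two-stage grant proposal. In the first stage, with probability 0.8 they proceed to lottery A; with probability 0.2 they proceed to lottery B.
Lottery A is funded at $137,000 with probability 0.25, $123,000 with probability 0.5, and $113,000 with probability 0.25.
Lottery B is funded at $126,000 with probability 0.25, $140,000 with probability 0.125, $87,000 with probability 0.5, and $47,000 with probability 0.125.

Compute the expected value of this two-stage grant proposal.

$118,875

EV(A) = 0.25 × 137000 + 0.5 × 123000 + 0.25 × 113000 = 34250 + 61500 + 28250 = 124000
EV(B) = 0.25 × 126000 + 0.125 × 140000 + 0.5 × 87000 + 0.125 × 47000 = 31500 + 17500 + 43500 + 5875 = 98375
Overall = 0.8 × 124000 + 0.2 × 98375 = 99200 + 19675 = 118875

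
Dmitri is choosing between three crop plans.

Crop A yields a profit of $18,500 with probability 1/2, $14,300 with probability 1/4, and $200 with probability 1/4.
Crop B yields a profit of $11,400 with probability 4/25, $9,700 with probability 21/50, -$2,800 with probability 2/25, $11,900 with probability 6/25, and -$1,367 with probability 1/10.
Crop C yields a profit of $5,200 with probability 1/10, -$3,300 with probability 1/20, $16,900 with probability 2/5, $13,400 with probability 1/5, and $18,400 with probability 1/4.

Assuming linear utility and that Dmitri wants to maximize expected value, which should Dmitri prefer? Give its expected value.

Crop A = 1/2 × 18500 + 1/4 × 14300 + 1/4 × 200 = 9250 + 3575 + 50 = 12875
Crop B = 4/25 × 11400 + 21/50 × 9700 + 2/25 × (-2800) + 6/25 × 11900 + 1/10 × (-1367) = 1824 + 4074 − 224 + 2856 − 136.7 = 8393.3
Crop C = 1/10 × 5200 + 1/20 × (-3300) + 2/5 × 16900 + 1/5 × 13400 + 1/4 × 18400 = 520 − 165 + 6760 + 2680 + 4600 = 14395

Crop C ($14,395)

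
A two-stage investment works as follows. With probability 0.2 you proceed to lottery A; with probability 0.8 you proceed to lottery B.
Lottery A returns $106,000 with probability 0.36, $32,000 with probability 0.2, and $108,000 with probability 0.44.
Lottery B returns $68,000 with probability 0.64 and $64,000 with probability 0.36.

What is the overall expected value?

$71,664

EV(A) = 0.36 × 106000 + 0.2 × 32000 + 0.44 × 108000 = 38160 + 6400 + 47520 = 92080
EV(B) = 0.64 × 68000 + 0.36 × 64000 = 43520 + 23040 = 66560
Overall = 0.2 × 92080 + 0.8 × 66560 = 18416 + 53248 = 71664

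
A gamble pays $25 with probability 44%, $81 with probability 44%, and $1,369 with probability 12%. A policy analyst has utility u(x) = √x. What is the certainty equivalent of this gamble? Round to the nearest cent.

$112.36

E[u] = 0.44·√25 + 0.44·√81 + 0.12·√1369 = 0.44·5 + 0.44·9 + 0.12·37 = 10.6
CE = (10.6)² = 112.36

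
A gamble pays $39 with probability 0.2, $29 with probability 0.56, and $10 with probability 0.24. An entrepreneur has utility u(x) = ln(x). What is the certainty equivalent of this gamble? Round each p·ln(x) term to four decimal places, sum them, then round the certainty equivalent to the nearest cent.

E[u] = 0.2·ln(39) + 0.56·ln(29) + 0.24·ln(10) = 0.7327 + 1.8857 + 0.5526 = 3.1710
CE = e^3.1710 ≈ 23.83

$23.83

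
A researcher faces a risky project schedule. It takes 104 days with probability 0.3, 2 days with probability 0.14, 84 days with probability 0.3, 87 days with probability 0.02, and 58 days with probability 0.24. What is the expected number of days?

EV = 0.3 × 104 + 0.14 × 2 + 0.3 × 84 + 0.02 × 87 + 0.24 × 58 = 31.2 + 0.28 + 25.2 + 1.74 + 13.92 = 72.34

72.34 days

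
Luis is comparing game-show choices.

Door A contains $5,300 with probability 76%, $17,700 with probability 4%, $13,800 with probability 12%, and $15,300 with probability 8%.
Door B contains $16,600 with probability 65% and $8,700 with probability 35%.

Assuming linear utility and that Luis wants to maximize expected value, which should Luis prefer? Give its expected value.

Door A = 0.76 × 5300 + 0.04 × 17700 + 0.12 × 13800 + 0.08 × 15300 = 4028 + 708 + 1656 + 1224 = 7616
Door B = 0.65 × 16600 + 0.35 × 8700 = 10790 + 3045 = 13835

Door B ($13,835)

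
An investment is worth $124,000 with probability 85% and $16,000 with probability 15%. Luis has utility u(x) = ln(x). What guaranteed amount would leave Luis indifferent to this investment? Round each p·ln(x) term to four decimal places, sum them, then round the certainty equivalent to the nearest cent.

E[u] = 0.85·ln(124000) + 0.15·ln(16000) = 9.9688 + 1.4521 = 11.4209
CE = e^11.4209 ≈ 91208.19

$91,208.19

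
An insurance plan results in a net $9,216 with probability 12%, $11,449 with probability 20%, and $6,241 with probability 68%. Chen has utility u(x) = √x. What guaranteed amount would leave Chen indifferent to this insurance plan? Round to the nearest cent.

E[u] = 0.12·√9216 + 0.2·√11449 + 0.68·√6241 = 0.12·96 + 0.2·107 + 0.68·79 = 86.64
CE = (86.64)² = 7506.4896

$7,506.49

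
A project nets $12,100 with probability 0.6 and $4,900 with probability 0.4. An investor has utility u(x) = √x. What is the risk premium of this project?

E[u] = 0.6·√12100 + 0.4·√4900 = 0.6·110 + 0.4·70 = 94
CE = (94)² = 8836
Risk premium = EV − CE = 9220 − 8836 = 384

$384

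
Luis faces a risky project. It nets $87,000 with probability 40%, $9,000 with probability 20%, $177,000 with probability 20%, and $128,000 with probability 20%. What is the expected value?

EV = 0.4 × 87000 + 0.2 × 9000 + 0.2 × 177000 + 0.2 × 128000 = 34800 + 1800 + 35400 + 25600 = 97600

$97,600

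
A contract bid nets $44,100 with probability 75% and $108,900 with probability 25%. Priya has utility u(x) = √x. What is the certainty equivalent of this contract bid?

$57,600

E[u] = 0.75·√44100 + 0.25·√108900 = 0.75·210 + 0.25·330 = 240
CE = (240)² = 57600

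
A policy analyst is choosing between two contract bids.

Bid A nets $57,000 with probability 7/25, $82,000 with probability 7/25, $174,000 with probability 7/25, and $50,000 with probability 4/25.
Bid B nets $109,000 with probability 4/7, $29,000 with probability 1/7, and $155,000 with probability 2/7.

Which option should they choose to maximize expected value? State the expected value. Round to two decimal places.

Bid A = 7/25 × 57000 + 7/25 × 82000 + 7/25 × 174000 + 4/25 × 50000 = 15960 + 22960 + 48720 + 8000 = 95640
Bid B = 4/7 × 109000 + 1/7 × 29000 + 2/7 × 155000 = 62285.7143 + 4142.8571 + 44285.7143 = 110714.2857

Bid B ($110,714.29)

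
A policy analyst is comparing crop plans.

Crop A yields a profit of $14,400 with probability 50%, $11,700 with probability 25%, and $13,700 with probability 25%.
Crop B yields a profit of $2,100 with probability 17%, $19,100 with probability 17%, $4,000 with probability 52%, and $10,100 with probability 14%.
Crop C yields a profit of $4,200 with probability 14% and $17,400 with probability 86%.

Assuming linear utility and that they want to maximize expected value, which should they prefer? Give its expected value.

Crop C ($15,552)

Crop A = 0.5 × 14400 + 0.25 × 11700 + 0.25 × 13700 = 7200 + 2925 + 3425 = 13550
Crop B = 0.17 × 2100 + 0.17 × 19100 + 0.52 × 4000 + 0.14 × 10100 = 357 + 3247 + 2080 + 1414 = 7098
Crop C = 0.14 × 4200 + 0.86 × 17400 = 588 + 14964 = 15552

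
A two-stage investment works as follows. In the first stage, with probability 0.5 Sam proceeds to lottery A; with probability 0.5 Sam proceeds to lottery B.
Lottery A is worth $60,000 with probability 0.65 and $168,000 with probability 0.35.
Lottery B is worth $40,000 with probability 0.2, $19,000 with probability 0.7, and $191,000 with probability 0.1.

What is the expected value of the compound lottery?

$69,100

EV(A) = 0.65 × 60000 + 0.35 × 168000 = 39000 + 58800 = 97800
EV(B) = 0.2 × 40000 + 0.7 × 19000 + 0.1 × 191000 = 8000 + 13300 + 19100 = 40400
Overall = 0.5 × 97800 + 0.5 × 40400 = 48900 + 20200 = 69100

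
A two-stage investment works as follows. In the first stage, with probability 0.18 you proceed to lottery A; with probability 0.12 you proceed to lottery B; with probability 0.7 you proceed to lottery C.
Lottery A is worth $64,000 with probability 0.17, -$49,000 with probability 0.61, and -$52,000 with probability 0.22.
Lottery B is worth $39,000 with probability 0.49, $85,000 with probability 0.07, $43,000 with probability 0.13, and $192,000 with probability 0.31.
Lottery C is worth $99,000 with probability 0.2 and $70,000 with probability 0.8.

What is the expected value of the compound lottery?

$58,399.40

EV(A) = 0.17 × 64000 + 0.61 × (-49000) + 0.22 × (-52000) = 10880 − 29890 − 11440 = -30450
EV(B) = 0.49 × 39000 + 0.07 × 85000 + 0.13 × 43000 + 0.31 × 192000 = 19110 + 5950 + 5590 + 59520 = 90170
EV(C) = 0.2 × 99000 + 0.8 × 70000 = 19800 + 56000 = 75800
Overall = 0.18 × (-30450) + 0.12 × 90170 + 0.7 × 75800 = -5481 + 10820.4 + 53060 = 58399.4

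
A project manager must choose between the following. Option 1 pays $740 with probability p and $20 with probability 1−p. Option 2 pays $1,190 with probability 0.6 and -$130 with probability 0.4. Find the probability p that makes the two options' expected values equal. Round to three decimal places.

p = 0.892

EV(Option 2) = 0.6 × 1190 + 0.4 × (-130) = 714 − 52 = 662
p·740 + (1−p)·20 = 662
720p + 20 = 662
p = (662 − 20) / 720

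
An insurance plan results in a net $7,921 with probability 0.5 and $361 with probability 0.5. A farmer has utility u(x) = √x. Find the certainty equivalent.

E[u] = 0.5·√7921 + 0.5·√361 = 0.5·89 + 0.5·19 = 54
CE = (54)² = 2916

$2,916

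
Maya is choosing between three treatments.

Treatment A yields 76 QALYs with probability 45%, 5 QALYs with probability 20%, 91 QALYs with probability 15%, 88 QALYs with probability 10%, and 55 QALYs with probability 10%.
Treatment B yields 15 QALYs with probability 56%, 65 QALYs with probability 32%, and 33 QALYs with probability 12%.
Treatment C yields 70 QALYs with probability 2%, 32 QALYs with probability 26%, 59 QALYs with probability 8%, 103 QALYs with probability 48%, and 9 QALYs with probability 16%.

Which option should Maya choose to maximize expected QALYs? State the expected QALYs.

Treatment C (65.32 QALYs)

Treatment A = 0.45 × 76 + 0.2 × 5 + 0.15 × 91 + 0.1 × 88 + 0.1 × 55 = 34.2 + 1 + 13.65 + 8.8 + 5.5 = 63.15
Treatment B = 0.56 × 15 + 0.32 × 65 + 0.12 × 33 = 8.4 + 20.8 + 3.96 = 33.16
Treatment C = 0.02 × 70 + 0.26 × 32 + 0.08 × 59 + 0.48 × 103 + 0.16 × 9 = 1.4 + 8.32 + 4.72 + 49.44 + 1.44 = 65.32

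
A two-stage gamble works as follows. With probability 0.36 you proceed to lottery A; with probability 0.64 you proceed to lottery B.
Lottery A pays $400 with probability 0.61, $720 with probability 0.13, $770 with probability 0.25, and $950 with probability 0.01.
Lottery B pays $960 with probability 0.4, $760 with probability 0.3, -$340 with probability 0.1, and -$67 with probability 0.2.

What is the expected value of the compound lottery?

$555.60

EV(A) = 0.61 × 400 + 0.13 × 720 + 0.25 × 770 + 0.01 × 950 = 244 + 93.6 + 192.5 + 9.5 = 539.6
EV(B) = 0.4 × 960 + 0.3 × 760 + 0.1 × (-340) + 0.2 × (-67) = 384 + 228 − 34 − 13.4 = 564.6
Overall = 0.36 × 539.6 + 0.64 × 564.6 = 194.256 + 361.344 = 555.6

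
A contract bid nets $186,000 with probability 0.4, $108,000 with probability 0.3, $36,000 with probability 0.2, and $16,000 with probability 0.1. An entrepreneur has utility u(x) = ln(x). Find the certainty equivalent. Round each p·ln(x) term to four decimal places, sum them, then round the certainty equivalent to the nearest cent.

$89,027.45

E[u] = 0.4·ln(186000) + 0.3·ln(108000) + 0.2·ln(36000) + 0.1·ln(16000) = 4.8534 + 3.4770 + 2.0983 + 0.9680 = 11.3967
CE = e^11.3967 ≈ 89027.45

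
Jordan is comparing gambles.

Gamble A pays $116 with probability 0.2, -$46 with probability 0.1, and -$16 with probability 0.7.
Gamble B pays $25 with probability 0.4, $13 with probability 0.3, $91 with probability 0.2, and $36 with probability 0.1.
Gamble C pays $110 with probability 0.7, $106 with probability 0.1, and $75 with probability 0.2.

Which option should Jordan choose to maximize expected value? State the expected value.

Gamble A = 0.2 × 116 + 0.1 × (-46) + 0.7 × (-16) = 23.2 − 4.6 − 11.2 = 7.4
Gamble B = 0.4 × 25 + 0.3 × 13 + 0.2 × 91 + 0.1 × 36 = 10 + 3.9 + 18.2 + 3.6 = 35.7
Gamble C = 0.7 × 110 + 0.1 × 106 + 0.2 × 75 = 77 + 10.6 + 15 = 102.6

Gamble C ($102.60)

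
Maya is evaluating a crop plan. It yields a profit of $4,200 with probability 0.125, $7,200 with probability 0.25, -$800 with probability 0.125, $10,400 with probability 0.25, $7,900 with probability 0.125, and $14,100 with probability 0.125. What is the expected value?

EV = 0.125 × 4200 + 0.25 × 7200 + 0.125 × (-800) + 0.25 × 10400 + 0.125 × 7900 + 0.125 × 14100 = 525 + 1800 − 100 + 2600 + 987.5 + 1762.5 = 7575

$7,575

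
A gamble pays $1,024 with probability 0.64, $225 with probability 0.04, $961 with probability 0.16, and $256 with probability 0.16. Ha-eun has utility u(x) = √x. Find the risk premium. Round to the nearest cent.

$41.12

E[u] = 0.64·√1024 + 0.04·√225 + 0.16·√961 + 0.16·√256 = 0.64·32 + 0.04·15 + 0.16·31 + 0.16·16 = 28.6
CE = (28.6)² = 817.96
Risk premium = EV − CE = 859.08 − 817.96 = 41.12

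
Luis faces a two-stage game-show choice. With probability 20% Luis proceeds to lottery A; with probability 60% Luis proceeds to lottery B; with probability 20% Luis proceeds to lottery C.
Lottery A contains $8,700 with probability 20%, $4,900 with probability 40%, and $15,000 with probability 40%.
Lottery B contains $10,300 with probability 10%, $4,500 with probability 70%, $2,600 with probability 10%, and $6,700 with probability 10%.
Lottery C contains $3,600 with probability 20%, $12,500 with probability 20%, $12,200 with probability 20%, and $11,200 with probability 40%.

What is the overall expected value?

$7,034

EV(A) = 0.2 × 8700 + 0.4 × 4900 + 0.4 × 15000 = 1740 + 1960 + 6000 = 9700
EV(B) = 0.1 × 10300 + 0.7 × 4500 + 0.1 × 2600 + 0.1 × 6700 = 1030 + 3150 + 260 + 670 = 5110
EV(C) = 0.2 × 3600 + 0.2 × 12500 + 0.2 × 12200 + 0.4 × 11200 = 720 + 2500 + 2440 + 4480 = 10140
Overall = 0.2 × 9700 + 0.6 × 5110 + 0.2 × 10140 = 1940 + 3066 + 2028 = 7034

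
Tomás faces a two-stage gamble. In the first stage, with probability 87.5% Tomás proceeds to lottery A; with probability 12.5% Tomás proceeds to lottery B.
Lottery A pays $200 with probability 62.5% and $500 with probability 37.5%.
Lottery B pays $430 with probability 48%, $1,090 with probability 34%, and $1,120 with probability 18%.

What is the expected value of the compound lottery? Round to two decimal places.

$370.76

EV(A) = 0.625 × 200 + 0.375 × 500 = 125 + 187.5 = 312.5
EV(B) = 0.48 × 430 + 0.34 × 1090 + 0.18 × 1120 = 206.4 + 370.6 + 201.6 = 778.6
Overall = 0.875 × 312.5 + 0.125 × 778.6 = 273.4375 + 97.325 = 370.7625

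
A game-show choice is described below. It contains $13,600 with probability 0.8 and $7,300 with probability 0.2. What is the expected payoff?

EV = 0.8 × 13600 + 0.2 × 7300 = 10880 + 1460 = 12340

$12,340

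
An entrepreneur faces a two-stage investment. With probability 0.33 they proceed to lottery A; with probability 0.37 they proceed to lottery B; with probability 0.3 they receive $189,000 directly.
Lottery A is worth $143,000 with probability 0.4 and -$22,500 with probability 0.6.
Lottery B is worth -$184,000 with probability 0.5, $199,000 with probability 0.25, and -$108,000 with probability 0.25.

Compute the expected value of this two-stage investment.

EV(A) = 0.4 × 143000 + 0.6 × (-22500) = 57200 − 13500 = 43700
EV(B) = 0.5 × (-184000) + 0.25 × 199000 + 0.25 × (-108000) = -92000 + 49750 − 27000 = -69250
Branch C: 189000 (certain)
Overall = 0.33 × 43700 + 0.37 × (-69250) + 0.3 × 189000 = 14421 − 25622.5 + 56700 = 45498.5

$45,498.50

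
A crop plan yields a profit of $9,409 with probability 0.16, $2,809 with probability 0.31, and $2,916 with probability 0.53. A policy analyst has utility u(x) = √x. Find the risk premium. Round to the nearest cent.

$252.99

E[u] = 0.16·√9409 + 0.31·√2809 + 0.53·√2916 = 0.16·97 + 0.31·53 + 0.53·54 = 60.57
CE = (60.57)² = 3668.7249
Risk premium = EV − CE = 3921.71 − 3668.7249 = 252.9851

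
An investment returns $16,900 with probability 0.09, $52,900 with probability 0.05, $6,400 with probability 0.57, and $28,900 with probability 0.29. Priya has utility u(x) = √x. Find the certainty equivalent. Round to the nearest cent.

E[u] = 0.09·√16900 + 0.05·√52900 + 0.57·√6400 + 0.29·√28900 = 0.09·130 + 0.05·230 + 0.57·80 + 0.29·170 = 118.1
CE = (118.1)² = 13947.61

$13,947.61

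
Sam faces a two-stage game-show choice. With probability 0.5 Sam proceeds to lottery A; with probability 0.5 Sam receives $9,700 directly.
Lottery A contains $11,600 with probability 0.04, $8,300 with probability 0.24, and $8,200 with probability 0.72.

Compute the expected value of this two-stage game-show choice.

$9,030

EV(A) = 0.04 × 11600 + 0.24 × 8300 + 0.72 × 8200 = 464 + 1992 + 5904 = 8360
Branch B: 9700 (certain)
Overall = 0.5 × 8360 + 0.5 × 9700 = 4180 + 4850 = 9030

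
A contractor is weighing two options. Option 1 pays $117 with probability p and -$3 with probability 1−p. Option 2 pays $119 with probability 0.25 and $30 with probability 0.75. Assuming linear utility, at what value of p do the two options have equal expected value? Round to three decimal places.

EV(Option 2) = 0.25 × 119 + 0.75 × 30 = 29.75 + 22.5 = 52.25
p·117 + (1−p)·(-3) = 52.25
120p − 3 = 52.25
p = (52.25 + 3) / 120

p = 0.460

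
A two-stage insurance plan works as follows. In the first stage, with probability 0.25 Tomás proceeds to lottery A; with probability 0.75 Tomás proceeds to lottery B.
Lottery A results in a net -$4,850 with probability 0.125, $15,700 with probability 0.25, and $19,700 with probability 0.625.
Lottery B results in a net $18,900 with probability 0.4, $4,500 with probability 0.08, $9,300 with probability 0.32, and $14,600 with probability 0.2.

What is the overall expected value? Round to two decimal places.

$14,269.81

EV(A) = 0.125 × (-4850) + 0.25 × 15700 + 0.625 × 19700 = -606.25 + 3925 + 12312.5 = 15631.25
EV(B) = 0.4 × 18900 + 0.08 × 4500 + 0.32 × 9300 + 0.2 × 14600 = 7560 + 360 + 2976 + 2920 = 13816
Overall = 0.25 × 15631.25 + 0.75 × 13816 = 3907.8125 + 10362 = 14269.8125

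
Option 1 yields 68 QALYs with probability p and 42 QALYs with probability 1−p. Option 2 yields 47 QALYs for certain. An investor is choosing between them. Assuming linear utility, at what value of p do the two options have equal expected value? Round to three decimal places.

p = 0.192

p·68 + (1−p)·42 = 47
26p + 42 = 47
p = (47 − 42) / 26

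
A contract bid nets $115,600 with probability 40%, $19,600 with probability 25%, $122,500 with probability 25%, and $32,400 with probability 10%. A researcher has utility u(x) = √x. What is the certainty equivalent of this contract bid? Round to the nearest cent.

E[u] = 0.4·√115600 + 0.25·√19600 + 0.25·√122500 + 0.1·√32400 = 0.4·340 + 0.25·140 + 0.25·350 + 0.1·180 = 276.5
CE = (276.5)² = 76452.25

$76,452.25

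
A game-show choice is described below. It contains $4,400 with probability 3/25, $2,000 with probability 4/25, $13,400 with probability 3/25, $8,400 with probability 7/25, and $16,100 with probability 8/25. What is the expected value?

$9,960

EV = 3/25 × 4400 + 4/25 × 2000 + 3/25 × 13400 + 7/25 × 8400 + 8/25 × 16100 = 528 + 320 + 1608 + 2352 + 5152 = 9960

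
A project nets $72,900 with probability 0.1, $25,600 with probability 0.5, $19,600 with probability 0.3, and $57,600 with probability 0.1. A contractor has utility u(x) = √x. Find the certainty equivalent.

$29,929

E[u] = 0.1·√72900 + 0.5·√25600 + 0.3·√19600 + 0.1·√57600 = 0.1·270 + 0.5·160 + 0.3·140 + 0.1·240 = 173
CE = (173)² = 29929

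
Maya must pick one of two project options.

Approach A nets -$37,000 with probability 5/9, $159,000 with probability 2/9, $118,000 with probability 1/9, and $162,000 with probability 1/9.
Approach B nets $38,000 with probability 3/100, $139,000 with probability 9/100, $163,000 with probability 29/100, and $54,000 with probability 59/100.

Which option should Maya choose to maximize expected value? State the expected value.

Approach B ($92,780)

Approach A = 5/9 × (-37000) + 2/9 × 159000 + 1/9 × 118000 + 1/9 × 162000 = -20555.5556 + 35333.3333 + 13111.1111 + 18000 = 45888.8889
Approach B = 3/100 × 38000 + 9/100 × 139000 + 29/100 × 163000 + 59/100 × 54000 = 1140 + 12510 + 47270 + 31860 = 92780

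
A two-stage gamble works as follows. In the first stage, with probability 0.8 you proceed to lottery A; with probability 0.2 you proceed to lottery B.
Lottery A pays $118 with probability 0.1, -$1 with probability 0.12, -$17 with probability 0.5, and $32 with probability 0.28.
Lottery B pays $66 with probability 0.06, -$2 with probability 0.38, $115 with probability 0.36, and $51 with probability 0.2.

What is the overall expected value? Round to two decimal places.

EV(A) = 0.1 × 118 + 0.12 × (-1) + 0.5 × (-17) + 0.28 × 32 = 11.8 − 0.12 − 8.5 + 8.96 = 12.14
EV(B) = 0.06 × 66 + 0.38 × (-2) + 0.36 × 115 + 0.2 × 51 = 3.96 − 0.76 + 41.4 + 10.2 = 54.8
Overall = 0.8 × 12.14 + 0.2 × 54.8 = 9.712 + 10.96 = 20.672

$20.67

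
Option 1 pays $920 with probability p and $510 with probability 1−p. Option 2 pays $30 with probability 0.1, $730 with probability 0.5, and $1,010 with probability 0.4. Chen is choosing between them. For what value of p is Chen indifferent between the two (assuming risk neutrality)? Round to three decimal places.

EV(Option 2) = 0.1 × 30 + 0.5 × 730 + 0.4 × 1010 = 3 + 365 + 404 = 772
p·920 + (1−p)·510 = 772
410p + 510 = 772
p = (772 − 510) / 410

p = 0.639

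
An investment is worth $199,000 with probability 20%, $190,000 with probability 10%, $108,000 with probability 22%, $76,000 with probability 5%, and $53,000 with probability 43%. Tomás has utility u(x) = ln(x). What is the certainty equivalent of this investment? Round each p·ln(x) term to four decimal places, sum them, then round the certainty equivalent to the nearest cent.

$93,433.01

E[u] = 0.2·ln(199000) + 0.1·ln(190000) + 0.22·ln(108000) + 0.05·ln(76000) + 0.43·ln(53000) = 2.4402 + 1.2155 + 2.5498 + 0.5619 + 4.6776 = 11.4450
CE = e^11.4450 ≈ 93433.01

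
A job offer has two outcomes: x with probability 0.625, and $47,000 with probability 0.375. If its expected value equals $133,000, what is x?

x = $184,600

0.625·x + 0.375·47000 = 133000
0.625·x = 133000 − 17625 = 115375
x = 115375 / 0.625 = 184600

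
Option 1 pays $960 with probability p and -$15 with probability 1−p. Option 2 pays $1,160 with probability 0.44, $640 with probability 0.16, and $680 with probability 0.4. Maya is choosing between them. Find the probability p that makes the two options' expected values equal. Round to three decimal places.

p = 0.923

EV(Option 2) = 0.44 × 1160 + 0.16 × 640 + 0.4 × 680 = 510.4 + 102.4 + 272 = 884.8
p·960 + (1−p)·(-15) = 884.8
975p − 15 = 884.8
p = (884.8 + 15) / 975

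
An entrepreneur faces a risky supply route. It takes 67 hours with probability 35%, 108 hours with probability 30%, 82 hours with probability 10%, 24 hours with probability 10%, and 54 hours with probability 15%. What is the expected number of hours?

74.55 hours

EV = 0.35 × 67 + 0.3 × 108 + 0.1 × 82 + 0.1 × 24 + 0.15 × 54 = 23.45 + 32.4 + 8.2 + 2.4 + 8.1 = 74.55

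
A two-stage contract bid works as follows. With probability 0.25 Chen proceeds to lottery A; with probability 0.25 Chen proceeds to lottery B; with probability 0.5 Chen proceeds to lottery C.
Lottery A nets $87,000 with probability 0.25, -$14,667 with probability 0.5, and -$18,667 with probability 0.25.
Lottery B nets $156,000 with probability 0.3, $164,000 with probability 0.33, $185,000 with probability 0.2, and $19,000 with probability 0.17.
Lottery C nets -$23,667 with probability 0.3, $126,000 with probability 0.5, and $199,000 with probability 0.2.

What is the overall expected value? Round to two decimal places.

$85,574.89

EV(A) = 0.25 × 87000 + 0.5 × (-14667) + 0.25 × (-18667) = 21750 − 7333.5 − 4666.75 = 9749.75
EV(B) = 0.3 × 156000 + 0.33 × 164000 + 0.2 × 185000 + 0.17 × 19000 = 46800 + 54120 + 37000 + 3230 = 141150
EV(C) = 0.3 × (-23667) + 0.5 × 126000 + 0.2 × 199000 = -7100.1 + 63000 + 39800 = 95699.9
Overall = 0.25 × 9749.75 + 0.25 × 141150 + 0.5 × 95699.9 = 2437.4375 + 35287.5 + 47849.95 = 85574.8875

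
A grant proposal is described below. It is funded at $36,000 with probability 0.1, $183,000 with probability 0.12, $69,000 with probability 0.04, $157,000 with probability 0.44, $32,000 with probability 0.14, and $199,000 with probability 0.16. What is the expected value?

$133,720

EV = 0.1 × 36000 + 0.12 × 183000 + 0.04 × 69000 + 0.44 × 157000 + 0.14 × 32000 + 0.16 × 199000 = 3600 + 21960 + 2760 + 69080 + 4480 + 31840 = 133720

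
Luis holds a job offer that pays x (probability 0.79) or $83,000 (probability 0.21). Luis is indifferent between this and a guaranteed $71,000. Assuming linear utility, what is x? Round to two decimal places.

0.79·x + 0.21·83000 = 71000
0.79·x = 71000 − 17430 = 53570
x = 53570 / 0.79 = 67810.1266

x = $67,810.13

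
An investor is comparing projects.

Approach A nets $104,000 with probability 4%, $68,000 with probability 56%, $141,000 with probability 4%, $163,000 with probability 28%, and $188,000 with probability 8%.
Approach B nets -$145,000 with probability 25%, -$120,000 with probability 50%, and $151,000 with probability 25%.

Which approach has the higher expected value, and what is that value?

Approach A ($108,560)

Approach A = 0.04 × 104000 + 0.56 × 68000 + 0.04 × 141000 + 0.28 × 163000 + 0.08 × 188000 = 4160 + 38080 + 5640 + 45640 + 15040 = 108560
Approach B = 0.25 × (-145000) + 0.5 × (-120000) + 0.25 × 151000 = -36250 − 60000 + 37750 = -58500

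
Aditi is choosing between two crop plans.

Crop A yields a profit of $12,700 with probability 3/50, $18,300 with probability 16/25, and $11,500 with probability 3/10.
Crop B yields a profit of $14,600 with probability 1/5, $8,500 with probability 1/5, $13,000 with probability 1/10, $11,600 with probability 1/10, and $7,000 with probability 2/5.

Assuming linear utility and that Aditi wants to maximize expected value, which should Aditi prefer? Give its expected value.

Crop A ($15,924)

Crop A = 3/50 × 12700 + 16/25 × 18300 + 3/10 × 11500 = 762 + 11712 + 3450 = 15924
Crop B = 1/5 × 14600 + 1/5 × 8500 + 1/10 × 13000 + 1/10 × 11600 + 2/5 × 7000 = 2920 + 1700 + 1300 + 1160 + 2800 = 9880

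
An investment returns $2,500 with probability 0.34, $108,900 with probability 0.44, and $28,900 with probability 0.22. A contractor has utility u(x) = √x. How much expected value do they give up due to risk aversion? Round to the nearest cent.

E[u] = 0.34·√2500 + 0.44·√108900 + 0.22·√28900 = 0.34·50 + 0.44·330 + 0.22·170 = 199.6
CE = (199.6)² = 39840.16
Risk premium = EV − CE = 55124 − 39840.16 = 15283.84

$15,283.84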